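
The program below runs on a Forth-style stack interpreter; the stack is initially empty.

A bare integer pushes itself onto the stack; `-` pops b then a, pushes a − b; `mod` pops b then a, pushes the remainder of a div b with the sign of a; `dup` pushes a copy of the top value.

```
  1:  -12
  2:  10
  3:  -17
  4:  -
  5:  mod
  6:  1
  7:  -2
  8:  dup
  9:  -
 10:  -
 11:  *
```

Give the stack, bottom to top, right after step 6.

-12  -12
10   -12 10
-17  -12 10 -17
-    -12 27
mod  -12
1    -12 1

[-12, 1]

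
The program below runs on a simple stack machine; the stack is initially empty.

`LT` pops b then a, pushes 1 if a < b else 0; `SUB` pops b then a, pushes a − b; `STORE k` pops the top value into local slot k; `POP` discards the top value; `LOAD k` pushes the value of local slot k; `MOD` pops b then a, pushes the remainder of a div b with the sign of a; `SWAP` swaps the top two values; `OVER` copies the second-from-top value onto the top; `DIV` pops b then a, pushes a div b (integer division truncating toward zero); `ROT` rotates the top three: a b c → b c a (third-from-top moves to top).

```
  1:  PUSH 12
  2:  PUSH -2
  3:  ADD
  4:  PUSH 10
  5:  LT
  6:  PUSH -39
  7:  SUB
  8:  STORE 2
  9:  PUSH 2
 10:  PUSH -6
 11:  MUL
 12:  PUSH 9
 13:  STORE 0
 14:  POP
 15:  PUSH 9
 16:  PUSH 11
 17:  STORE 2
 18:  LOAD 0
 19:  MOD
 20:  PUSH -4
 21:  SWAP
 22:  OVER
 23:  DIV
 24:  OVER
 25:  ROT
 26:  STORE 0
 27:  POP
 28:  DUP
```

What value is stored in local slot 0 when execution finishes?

-4

PUSH 12   [12]
PUSH -2   [12, -2]
ADD       [10]
PUSH 10   [10, 10]
LT        [0]
PUSH -39  [0, -39]
SUB       [39]
STORE 2   []
PUSH 2    [2]
PUSH -6   [2, -6]
MUL       [-12]
PUSH 9    [-12, 9]
STORE 0   [-12]
POP       []
PUSH 9    [9]
PUSH 11   [9, 11]
STORE 2   [9]
LOAD 0    [9, 9]
MOD       [0]
PUSH -4   [0, -4]
SWAP      [-4, 0]
OVER      [-4, 0, -4]
DIV       [-4, 0]
OVER      [-4, 0, -4]
ROT       [0, -4, -4]
STORE 0   [0, -4]
POP       [0]
DUP       [0, 0]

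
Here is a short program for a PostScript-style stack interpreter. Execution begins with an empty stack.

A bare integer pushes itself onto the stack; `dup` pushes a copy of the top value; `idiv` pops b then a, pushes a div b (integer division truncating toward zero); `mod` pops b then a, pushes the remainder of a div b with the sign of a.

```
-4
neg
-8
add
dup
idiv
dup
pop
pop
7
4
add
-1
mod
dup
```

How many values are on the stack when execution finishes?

-4   -> -4
neg  -> 4
-8   -> 4 -8
add  -> -4
dup  -> -4 -4
idiv -> 1
dup  -> 1 1
pop  -> 1
pop  -> (empty)
7    -> 7
4    -> 7 4
add  -> 11
-1   -> 11 -1
mod  -> 0
dup  -> 0 0

2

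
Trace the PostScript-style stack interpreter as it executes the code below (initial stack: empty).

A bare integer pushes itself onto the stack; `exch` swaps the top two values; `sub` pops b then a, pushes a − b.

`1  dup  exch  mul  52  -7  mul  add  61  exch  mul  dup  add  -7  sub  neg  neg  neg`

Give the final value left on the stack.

44279

1     1
dup   1 1
exch  1 1
mul   1
52    1 52
-7    1 52 -7
mul   1 -364
add   -363
61    -363 61
exch  61 -363
mul   -22143
dup   -22143 -22143
add   -44286
-7    -44286 -7
sub   -44279
neg   44279
neg   -44279
neg   44279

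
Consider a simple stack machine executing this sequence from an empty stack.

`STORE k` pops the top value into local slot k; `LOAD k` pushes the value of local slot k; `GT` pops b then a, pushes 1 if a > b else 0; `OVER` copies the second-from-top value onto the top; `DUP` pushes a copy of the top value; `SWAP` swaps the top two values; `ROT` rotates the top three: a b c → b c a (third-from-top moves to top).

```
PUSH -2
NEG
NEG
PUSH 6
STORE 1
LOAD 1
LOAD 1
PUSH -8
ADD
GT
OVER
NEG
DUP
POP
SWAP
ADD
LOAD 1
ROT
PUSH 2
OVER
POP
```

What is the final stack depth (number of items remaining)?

PUSH -2  -2
NEG      2
NEG      -2
PUSH 6   -2 6
STORE 1  -2
LOAD 1   -2 6
LOAD 1   -2 6 6
PUSH -8  -2 6 6 -8
ADD      -2 6 -2
GT       -2 1
OVER     -2 1 -2
NEG      -2 1 2
DUP      -2 1 2 2
POP      -2 1 2
SWAP     -2 2 1
ADD      -2 3
LOAD 1   -2 3 6
ROT      3 6 -2
PUSH 2   3 6 -2 2
OVER     3 6 -2 2 -2
POP      3 6 -2 2

4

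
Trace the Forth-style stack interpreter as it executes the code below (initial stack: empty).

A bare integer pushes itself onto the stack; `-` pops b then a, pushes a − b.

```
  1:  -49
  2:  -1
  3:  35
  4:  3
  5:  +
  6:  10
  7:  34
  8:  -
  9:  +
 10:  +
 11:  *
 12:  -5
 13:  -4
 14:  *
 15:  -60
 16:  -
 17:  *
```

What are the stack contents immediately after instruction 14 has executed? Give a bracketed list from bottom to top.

-49 : -49
-1  : -49 -1
35  : -49 -1 35
3   : -49 -1 35 3
+   : -49 -1 38
10  : -49 -1 38 10
34  : -49 -1 38 10 34
-   : -49 -1 38 -24
+   : -49 -1 14
+   : -49 13
*   : -637
-5  : -637 -5
-4  : -637 -5 -4
*   : -637 20

[-637, 20]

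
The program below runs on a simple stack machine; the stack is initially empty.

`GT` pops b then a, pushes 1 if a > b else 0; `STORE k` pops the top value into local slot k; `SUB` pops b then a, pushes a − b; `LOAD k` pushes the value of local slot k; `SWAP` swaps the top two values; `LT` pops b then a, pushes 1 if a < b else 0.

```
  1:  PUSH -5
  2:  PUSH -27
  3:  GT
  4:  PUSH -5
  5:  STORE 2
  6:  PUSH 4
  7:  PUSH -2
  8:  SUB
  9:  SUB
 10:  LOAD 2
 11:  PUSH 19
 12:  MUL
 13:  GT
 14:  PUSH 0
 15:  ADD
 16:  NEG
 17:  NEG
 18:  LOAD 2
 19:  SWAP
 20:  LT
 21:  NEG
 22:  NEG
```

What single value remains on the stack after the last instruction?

PUSH -5  : -5
PUSH -27 : -5 -27
GT       : 1
PUSH -5  : 1 -5
STORE 2  : 1
PUSH 4   : 1 4
PUSH -2  : 1 4 -2
SUB      : 1 6
SUB      : -5
LOAD 2   : -5 -5
PUSH 19  : -5 -5 19
MUL      : -5 -95
GT       : 1
PUSH 0   : 1 0
ADD      : 1
NEG      : -1
NEG      : 1
LOAD 2   : 1 -5
SWAP     : -5 1
LT       : 1
NEG      : -1
NEG      : 1

1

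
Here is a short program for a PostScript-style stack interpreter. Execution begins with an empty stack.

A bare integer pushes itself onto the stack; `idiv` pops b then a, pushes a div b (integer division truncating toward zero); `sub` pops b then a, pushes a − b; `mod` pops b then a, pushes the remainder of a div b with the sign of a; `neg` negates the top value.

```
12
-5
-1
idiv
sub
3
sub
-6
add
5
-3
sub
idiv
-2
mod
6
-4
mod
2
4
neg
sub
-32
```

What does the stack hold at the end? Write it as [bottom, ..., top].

[0, 2, 6, -32]

12    [12]
-5    [12, -5]
-1    [12, -5, -1]
idiv  [12, 5]
sub   [7]
3     [7, 3]
sub   [4]
-6    [4, -6]
add   [-2]
5     [-2, 5]
-3    [-2, 5, -3]
sub   [-2, 8]
idiv  [0]
-2    [0, -2]
mod   [0]
6     [0, 6]
-4    [0, 6, -4]
mod   [0, 2]
2     [0, 2, 2]
4     [0, 2, 2, 4]
neg   [0, 2, 2, -4]
sub   [0, 2, 6]
-32   [0, 2, 6, -32]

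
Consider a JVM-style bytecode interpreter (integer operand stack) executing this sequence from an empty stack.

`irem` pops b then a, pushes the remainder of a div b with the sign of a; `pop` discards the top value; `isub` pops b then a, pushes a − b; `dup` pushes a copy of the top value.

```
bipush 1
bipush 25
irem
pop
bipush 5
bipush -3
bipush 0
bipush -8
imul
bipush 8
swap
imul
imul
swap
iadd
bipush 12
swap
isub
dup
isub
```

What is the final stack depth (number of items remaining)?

bipush 1  → 1
bipush 25 → 1 25
irem      → 1
pop       → (empty)
bipush 5  → 5
bipush -3 → 5 -3
bipush 0  → 5 -3 0
bipush -8 → 5 -3 0 -8
imul      → 5 -3 0
bipush 8  → 5 -3 0 8
swap      → 5 -3 8 0
imul      → 5 -3 0
imul      → 5 0
swap      → 0 5
iadd      → 5
bipush 12 → 5 12
swap      → 12 5
isub      → 7
dup       → 7 7
isub      → 0

1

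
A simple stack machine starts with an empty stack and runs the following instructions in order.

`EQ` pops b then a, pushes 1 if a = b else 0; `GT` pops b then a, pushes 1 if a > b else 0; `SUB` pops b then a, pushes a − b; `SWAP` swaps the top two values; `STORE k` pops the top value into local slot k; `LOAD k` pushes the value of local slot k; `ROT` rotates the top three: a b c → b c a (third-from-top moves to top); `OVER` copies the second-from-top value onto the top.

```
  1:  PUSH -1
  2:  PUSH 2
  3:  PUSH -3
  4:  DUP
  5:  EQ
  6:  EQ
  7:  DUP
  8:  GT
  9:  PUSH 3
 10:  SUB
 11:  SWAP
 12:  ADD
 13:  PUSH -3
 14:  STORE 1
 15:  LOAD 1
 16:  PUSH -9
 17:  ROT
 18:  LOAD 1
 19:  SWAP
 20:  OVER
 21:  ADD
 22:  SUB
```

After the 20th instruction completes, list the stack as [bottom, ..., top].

PUSH -1 → [-1]
PUSH 2  → [-1, 2]
PUSH -3 → [-1, 2, -3]
DUP     → [-1, 2, -3, -3]
EQ      → [-1, 2, 1]
EQ      → [-1, 0]
DUP     → [-1, 0, 0]
GT      → [-1, 0]
PUSH 3  → [-1, 0, 3]
SUB     → [-1, -3]
SWAP    → [-3, -1]
ADD     → [-4]
PUSH -3 → [-4, -3]
STORE 1 → [-4]
LOAD 1  → [-4, -3]
PUSH -9 → [-4, -3, -9]
ROT     → [-3, -9, -4]
LOAD 1  → [-3, -9, -4, -3]
SWAP    → [-3, -9, -3, -4]
OVER    → [-3, -9, -3, -4, -3]

[-3, -9, -3, -4, -3]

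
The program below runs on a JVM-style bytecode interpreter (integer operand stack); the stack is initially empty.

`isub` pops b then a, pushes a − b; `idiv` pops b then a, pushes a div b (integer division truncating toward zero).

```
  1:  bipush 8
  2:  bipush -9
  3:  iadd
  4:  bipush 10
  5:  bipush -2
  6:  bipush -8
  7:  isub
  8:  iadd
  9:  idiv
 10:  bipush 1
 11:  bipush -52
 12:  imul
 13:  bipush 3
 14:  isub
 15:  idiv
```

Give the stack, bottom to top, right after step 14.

[0, -55]

bipush 8   -> [8]
bipush -9  -> [8, -9]
iadd       -> [-1]
bipush 10  -> [-1, 10]
bipush -2  -> [-1, 10, -2]
bipush -8  -> [-1, 10, -2, -8]
isub       -> [-1, 10, 6]
iadd       -> [-1, 16]
idiv       -> [0]
bipush 1   -> [0, 1]
bipush -52 -> [0, 1, -52]
imul       -> [0, -52]
bipush 3   -> [0, -52, 3]
isub       -> [0, -55]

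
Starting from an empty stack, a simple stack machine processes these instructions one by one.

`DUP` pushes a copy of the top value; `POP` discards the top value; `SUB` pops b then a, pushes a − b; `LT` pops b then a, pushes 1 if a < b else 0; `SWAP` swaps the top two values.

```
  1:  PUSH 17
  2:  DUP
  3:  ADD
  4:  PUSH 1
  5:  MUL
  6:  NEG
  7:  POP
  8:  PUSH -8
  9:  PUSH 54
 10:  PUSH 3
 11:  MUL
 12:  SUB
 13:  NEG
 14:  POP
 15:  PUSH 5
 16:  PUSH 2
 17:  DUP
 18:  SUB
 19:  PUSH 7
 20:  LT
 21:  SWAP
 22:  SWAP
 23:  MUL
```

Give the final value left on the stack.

PUSH 17  [17]
DUP      [17, 17]
ADD      [34]
PUSH 1   [34, 1]
MUL      [34]
NEG      [-34]
POP      []
PUSH -8  [-8]
PUSH 54  [-8, 54]
PUSH 3   [-8, 54, 3]
MUL      [-8, 162]
SUB      [-170]
NEG      [170]
POP      []
PUSH 5   [5]
PUSH 2   [5, 2]
DUP      [5, 2, 2]
SUB      [5, 0]
PUSH 7   [5, 0, 7]
LT       [5, 1]
SWAP     [1, 5]
SWAP     [5, 1]
MUL      [5]

5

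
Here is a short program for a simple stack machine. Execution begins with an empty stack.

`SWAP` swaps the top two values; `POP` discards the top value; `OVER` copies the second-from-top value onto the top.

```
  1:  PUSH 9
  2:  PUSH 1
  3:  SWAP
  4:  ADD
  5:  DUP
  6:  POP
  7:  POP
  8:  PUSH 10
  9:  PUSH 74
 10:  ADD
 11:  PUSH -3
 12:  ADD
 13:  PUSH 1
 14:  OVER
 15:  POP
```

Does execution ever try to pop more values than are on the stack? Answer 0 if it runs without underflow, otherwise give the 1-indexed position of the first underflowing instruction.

0

PUSH 9  -> 9
PUSH 1  -> 9 1
SWAP    -> 1 9
ADD     -> 10
DUP     -> 10 10
POP     -> 10
POP     -> (empty)
PUSH 10 -> 10
PUSH 74 -> 10 74
ADD     -> 84
PUSH -3 -> 84 -3
ADD     -> 81
PUSH 1  -> 81 1
OVER    -> 81 1 81
POP     -> 81 1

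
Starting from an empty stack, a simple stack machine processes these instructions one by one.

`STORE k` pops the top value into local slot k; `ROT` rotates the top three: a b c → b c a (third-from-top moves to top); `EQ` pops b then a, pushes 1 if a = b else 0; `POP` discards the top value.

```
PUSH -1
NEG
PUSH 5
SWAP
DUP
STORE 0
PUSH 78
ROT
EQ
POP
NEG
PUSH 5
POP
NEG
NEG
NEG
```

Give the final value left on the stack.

PUSH -1 : -1
NEG     : 1
PUSH 5  : 1 5
SWAP    : 5 1
DUP     : 5 1 1
STORE 0 : 5 1
PUSH 78 : 5 1 78
ROT     : 1 78 5
EQ      : 1 0
POP     : 1
NEG     : -1
PUSH 5  : -1 5
POP     : -1
NEG     : 1
NEG     : -1
NEG     : 1

1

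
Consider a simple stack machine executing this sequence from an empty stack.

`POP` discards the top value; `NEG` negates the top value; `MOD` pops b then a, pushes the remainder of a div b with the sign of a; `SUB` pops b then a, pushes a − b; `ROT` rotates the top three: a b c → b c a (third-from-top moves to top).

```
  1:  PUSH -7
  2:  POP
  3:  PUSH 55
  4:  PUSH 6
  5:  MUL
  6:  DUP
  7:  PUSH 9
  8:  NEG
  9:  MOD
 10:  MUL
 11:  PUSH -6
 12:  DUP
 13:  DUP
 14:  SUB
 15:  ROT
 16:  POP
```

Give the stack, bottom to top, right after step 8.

PUSH -7 -> -7
POP     -> (empty)
PUSH 55 -> 55
PUSH 6  -> 55 6
MUL     -> 330
DUP     -> 330 330
PUSH 9  -> 330 330 9
NEG     -> 330 330 -9

[330, 330, -9]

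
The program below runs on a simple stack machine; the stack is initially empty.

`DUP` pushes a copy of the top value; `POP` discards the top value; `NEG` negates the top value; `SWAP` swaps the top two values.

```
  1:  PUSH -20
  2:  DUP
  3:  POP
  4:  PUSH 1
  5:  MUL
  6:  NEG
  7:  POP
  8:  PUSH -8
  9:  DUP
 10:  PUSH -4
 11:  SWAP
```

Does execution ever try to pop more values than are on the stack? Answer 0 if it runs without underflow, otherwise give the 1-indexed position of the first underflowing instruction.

PUSH -20  -20
DUP       -20 -20
POP       -20
PUSH 1    -20 1
MUL       -20
NEG       20
POP       (empty)
PUSH -8   -8
DUP       -8 -8
PUSH -4   -8 -8 -4
SWAP      -8 -4 -8

0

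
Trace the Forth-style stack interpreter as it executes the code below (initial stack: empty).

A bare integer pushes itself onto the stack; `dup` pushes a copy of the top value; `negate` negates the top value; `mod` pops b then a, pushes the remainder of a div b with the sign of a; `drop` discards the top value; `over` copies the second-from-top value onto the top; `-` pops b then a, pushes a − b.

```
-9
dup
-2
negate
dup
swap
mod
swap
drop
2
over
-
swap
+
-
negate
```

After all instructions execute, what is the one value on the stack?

-9     → [-9]
dup    → [-9, -9]
-2     → [-9, -9, -2]
negate → [-9, -9, 2]
dup    → [-9, -9, 2, 2]
swap   → [-9, -9, 2, 2]
mod    → [-9, -9, 0]
swap   → [-9, 0, -9]
drop   → [-9, 0]
2      → [-9, 0, 2]
over   → [-9, 0, 2, 0]
-      → [-9, 0, 2]
swap   → [-9, 2, 0]
+      → [-9, 2]
-      → [-11]
negate → [11]

11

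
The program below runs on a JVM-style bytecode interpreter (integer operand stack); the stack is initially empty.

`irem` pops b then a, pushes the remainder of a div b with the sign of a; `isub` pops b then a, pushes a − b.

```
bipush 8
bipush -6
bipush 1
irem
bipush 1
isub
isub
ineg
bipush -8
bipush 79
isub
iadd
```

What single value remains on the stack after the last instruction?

bipush 8  : [8]
bipush -6 : [8, -6]
bipush 1  : [8, -6, 1]
irem      : [8, 0]
bipush 1  : [8, 0, 1]
isub      : [8, -1]
isub      : [9]
ineg      : [-9]
bipush -8 : [-9, -8]
bipush 79 : [-9, -8, 79]
isub      : [-9, -87]
iadd      : [-96]

-96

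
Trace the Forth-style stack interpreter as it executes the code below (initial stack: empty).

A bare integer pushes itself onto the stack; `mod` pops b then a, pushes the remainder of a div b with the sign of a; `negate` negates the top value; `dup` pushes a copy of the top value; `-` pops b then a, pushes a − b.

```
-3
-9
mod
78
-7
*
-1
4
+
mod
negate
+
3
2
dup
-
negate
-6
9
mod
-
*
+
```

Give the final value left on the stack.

15

-3     : [-3]
-9     : [-3, -9]
mod    : [-3]
78     : [-3, 78]
-7     : [-3, 78, -7]
*      : [-3, -546]
-1     : [-3, -546, -1]
4      : [-3, -546, -1, 4]
+      : [-3, -546, 3]
mod    : [-3, 0]
negate : [-3, 0]
+      : [-3]
3      : [-3, 3]
2      : [-3, 3, 2]
dup    : [-3, 3, 2, 2]
-      : [-3, 3, 0]
negate : [-3, 3, 0]
-6     : [-3, 3, 0, -6]
9      : [-3, 3, 0, -6, 9]
mod    : [-3, 3, 0, -6]
-      : [-3, 3, 6]
*      : [-3, 18]
+      : [15]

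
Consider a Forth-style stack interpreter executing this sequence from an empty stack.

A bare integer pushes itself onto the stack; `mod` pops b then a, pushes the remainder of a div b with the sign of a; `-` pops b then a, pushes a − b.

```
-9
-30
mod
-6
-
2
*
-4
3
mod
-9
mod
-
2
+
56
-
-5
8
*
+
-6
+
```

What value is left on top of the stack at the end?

-105

-9  → -9
-30 → -9 -30
mod → -9
-6  → -9 -6
-   → -3
2   → -3 2
*   → -6
-4  → -6 -4
3   → -6 -4 3
mod → -6 -1
-9  → -6 -1 -9
mod → -6 -1
-   → -5
2   → -5 2
+   → -3
56  → -3 56
-   → -59
-5  → -59 -5
8   → -59 -5 8
*   → -59 -40
+   → -99
-6  → -99 -6
+   → -105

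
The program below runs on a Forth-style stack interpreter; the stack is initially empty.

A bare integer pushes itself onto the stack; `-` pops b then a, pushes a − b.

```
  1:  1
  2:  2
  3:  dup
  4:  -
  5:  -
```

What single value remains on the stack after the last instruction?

1

1   → [1]
2   → [1, 2]
dup → [1, 2, 2]
-   → [1, 0]
-   → [1]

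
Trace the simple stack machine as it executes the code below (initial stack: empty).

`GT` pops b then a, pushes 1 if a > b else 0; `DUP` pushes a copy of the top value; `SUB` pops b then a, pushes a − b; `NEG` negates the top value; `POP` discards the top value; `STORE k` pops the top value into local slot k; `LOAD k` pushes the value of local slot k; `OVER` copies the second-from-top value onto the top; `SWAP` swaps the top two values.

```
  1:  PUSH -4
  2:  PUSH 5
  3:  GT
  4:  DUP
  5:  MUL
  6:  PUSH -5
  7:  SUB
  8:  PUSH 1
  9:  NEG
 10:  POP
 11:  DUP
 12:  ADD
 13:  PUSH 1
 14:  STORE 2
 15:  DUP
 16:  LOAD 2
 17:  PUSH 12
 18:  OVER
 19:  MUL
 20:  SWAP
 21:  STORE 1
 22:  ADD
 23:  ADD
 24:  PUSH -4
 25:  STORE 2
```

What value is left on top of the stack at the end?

32

PUSH -4  -4
PUSH 5   -4 5
GT       0
DUP      0 0
MUL      0
PUSH -5  0 -5
SUB      5
PUSH 1   5 1
NEG      5 -1
POP      5
DUP      5 5
ADD      10
PUSH 1   10 1
STORE 2  10
DUP      10 10
LOAD 2   10 10 1
PUSH 12  10 10 1 12
OVER     10 10 1 12 1
MUL      10 10 1 12
SWAP     10 10 12 1
STORE 1  10 10 12
ADD      10 22
ADD      32
PUSH -4  32 -4
STORE 2  32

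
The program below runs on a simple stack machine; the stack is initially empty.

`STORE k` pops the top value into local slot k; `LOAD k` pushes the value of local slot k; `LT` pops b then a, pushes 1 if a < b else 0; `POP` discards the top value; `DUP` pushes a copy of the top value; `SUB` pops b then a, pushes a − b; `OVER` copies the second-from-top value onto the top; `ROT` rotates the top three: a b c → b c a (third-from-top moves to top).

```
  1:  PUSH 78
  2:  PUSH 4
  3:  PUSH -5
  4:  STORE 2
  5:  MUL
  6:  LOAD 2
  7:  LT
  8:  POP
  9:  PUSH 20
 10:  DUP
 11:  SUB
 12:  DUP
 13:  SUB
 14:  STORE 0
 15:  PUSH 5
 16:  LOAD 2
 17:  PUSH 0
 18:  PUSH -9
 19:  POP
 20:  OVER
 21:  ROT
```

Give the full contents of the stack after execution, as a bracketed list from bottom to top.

PUSH 78 -> [78]
PUSH 4  -> [78, 4]
PUSH -5 -> [78, 4, -5]
STORE 2 -> [78, 4]
MUL     -> [312]
LOAD 2  -> [312, -5]
LT      -> [0]
POP     -> []
PUSH 20 -> [20]
DUP     -> [20, 20]
SUB     -> [0]
DUP     -> [0, 0]
SUB     -> [0]
STORE 0 -> []
PUSH 5  -> [5]
LOAD 2  -> [5, -5]
PUSH 0  -> [5, -5, 0]
PUSH -9 -> [5, -5, 0, -9]
POP     -> [5, -5, 0]
OVER    -> [5, -5, 0, -5]
ROT     -> [5, 0, -5, -5]

[5, 0, -5, -5]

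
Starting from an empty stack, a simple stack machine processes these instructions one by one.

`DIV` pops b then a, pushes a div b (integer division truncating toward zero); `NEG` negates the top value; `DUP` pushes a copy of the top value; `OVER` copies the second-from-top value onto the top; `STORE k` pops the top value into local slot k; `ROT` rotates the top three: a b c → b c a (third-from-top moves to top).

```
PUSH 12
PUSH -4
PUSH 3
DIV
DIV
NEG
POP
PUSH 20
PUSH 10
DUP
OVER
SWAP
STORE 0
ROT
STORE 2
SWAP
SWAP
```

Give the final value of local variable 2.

20

PUSH 12 → 12
PUSH -4 → 12 -4
PUSH 3  → 12 -4 3
DIV     → 12 -1
DIV     → -12
NEG     → 12
POP     → (empty)
PUSH 20 → 20
PUSH 10 → 20 10
DUP     → 20 10 10
OVER    → 20 10 10 10
SWAP    → 20 10 10 10
STORE 0 → 20 10 10
ROT     → 10 10 20
STORE 2 → 10 10
SWAP    → 10 10
SWAP    → 10 10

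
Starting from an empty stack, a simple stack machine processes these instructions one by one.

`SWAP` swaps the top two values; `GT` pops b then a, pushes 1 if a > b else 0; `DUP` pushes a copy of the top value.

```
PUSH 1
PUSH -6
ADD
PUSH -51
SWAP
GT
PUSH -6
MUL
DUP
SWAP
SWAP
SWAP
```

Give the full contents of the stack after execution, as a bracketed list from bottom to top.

PUSH 1   -> 1
PUSH -6  -> 1 -6
ADD      -> -5
PUSH -51 -> -5 -51
SWAP     -> -51 -5
GT       -> 0
PUSH -6  -> 0 -6
MUL      -> 0
DUP      -> 0 0
SWAP     -> 0 0
SWAP     -> 0 0
SWAP     -> 0 0

[0, 0]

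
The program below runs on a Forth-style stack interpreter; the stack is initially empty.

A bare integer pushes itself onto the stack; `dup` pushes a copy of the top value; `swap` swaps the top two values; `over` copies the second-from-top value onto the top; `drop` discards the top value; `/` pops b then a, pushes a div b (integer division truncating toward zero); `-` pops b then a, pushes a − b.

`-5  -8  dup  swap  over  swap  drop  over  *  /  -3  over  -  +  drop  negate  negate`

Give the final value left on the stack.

-5      [-5]
-8      [-5, -8]
dup     [-5, -8, -8]
swap    [-5, -8, -8]
over    [-5, -8, -8, -8]
swap    [-5, -8, -8, -8]
drop    [-5, -8, -8]
over    [-5, -8, -8, -8]
*       [-5, -8, 64]
/       [-5, 0]
-3      [-5, 0, -3]
over    [-5, 0, -3, 0]
-       [-5, 0, -3]
+       [-5, -3]
drop    [-5]
negate  [5]
negate  [-5]

-5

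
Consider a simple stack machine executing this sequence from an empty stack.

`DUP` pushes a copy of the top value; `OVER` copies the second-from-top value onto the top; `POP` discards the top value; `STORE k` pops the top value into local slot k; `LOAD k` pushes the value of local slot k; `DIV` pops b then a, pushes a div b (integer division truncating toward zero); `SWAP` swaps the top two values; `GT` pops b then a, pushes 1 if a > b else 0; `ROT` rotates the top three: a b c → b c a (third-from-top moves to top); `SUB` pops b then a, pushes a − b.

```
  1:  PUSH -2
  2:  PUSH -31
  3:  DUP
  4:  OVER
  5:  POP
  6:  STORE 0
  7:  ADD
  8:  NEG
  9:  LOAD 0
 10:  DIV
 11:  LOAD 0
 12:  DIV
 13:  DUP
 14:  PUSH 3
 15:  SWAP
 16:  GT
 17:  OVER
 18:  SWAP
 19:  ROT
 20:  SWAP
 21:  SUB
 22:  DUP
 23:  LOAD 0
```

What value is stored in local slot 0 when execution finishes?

PUSH -2   -2
PUSH -31  -2 -31
DUP       -2 -31 -31
OVER      -2 -31 -31 -31
POP       -2 -31 -31
STORE 0   -2 -31
ADD       -33
NEG       33
LOAD 0    33 -31
DIV       -1
LOAD 0    -1 -31
DIV       0
DUP       0 0
PUSH 3    0 0 3
SWAP      0 3 0
GT        0 1
OVER      0 1 0
SWAP      0 0 1
ROT       0 1 0
SWAP      0 0 1
SUB       0 -1
DUP       0 -1 -1
LOAD 0    0 -1 -1 -31

-31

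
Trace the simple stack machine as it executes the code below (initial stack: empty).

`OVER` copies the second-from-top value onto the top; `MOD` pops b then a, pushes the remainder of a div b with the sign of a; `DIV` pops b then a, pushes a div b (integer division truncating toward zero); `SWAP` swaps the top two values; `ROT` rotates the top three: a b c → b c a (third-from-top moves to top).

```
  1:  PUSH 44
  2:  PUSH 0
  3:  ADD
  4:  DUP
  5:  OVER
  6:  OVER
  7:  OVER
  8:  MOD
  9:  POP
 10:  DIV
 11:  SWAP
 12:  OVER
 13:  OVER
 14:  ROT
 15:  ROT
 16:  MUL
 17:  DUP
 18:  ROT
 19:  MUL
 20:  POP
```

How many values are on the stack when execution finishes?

PUSH 44  44
PUSH 0   44 0
ADD      44
DUP      44 44
OVER     44 44 44
OVER     44 44 44 44
OVER     44 44 44 44 44
MOD      44 44 44 0
POP      44 44 44
DIV      44 1
SWAP     1 44
OVER     1 44 1
OVER     1 44 1 44
ROT      1 1 44 44
ROT      1 44 44 1
MUL      1 44 44
DUP      1 44 44 44
ROT      1 44 44 44
MUL      1 44 1936
POP      1 44

2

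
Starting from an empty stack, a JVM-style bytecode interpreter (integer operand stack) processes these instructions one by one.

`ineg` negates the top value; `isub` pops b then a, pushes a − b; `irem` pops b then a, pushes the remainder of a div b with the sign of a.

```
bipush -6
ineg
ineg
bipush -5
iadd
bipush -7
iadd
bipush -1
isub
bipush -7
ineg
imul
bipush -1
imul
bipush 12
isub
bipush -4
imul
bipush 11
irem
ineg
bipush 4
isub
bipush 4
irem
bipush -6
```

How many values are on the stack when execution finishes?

bipush -6 : -6
ineg      : 6
ineg      : -6
bipush -5 : -6 -5
iadd      : -11
bipush -7 : -11 -7
iadd      : -18
bipush -1 : -18 -1
isub      : -17
bipush -7 : -17 -7
ineg      : -17 7
imul      : -119
bipush -1 : -119 -1
imul      : 119
bipush 12 : 119 12
isub      : 107
bipush -4 : 107 -4
imul      : -428
bipush 11 : -428 11
irem      : -10
ineg      : 10
bipush 4  : 10 4
isub      : 6
bipush 4  : 6 4
irem      : 2
bipush -6 : 2 -6

2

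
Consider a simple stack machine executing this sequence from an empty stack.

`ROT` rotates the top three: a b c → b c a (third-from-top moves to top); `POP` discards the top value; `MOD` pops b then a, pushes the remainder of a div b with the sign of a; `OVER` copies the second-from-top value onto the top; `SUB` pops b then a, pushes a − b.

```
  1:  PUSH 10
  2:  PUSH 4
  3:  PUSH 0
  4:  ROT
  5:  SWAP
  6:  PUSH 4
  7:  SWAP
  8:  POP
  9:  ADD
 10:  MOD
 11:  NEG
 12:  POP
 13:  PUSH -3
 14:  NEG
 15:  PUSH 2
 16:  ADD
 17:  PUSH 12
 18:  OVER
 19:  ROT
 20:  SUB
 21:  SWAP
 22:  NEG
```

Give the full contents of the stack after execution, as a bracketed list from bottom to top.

PUSH 10 : 10
PUSH 4  : 10 4
PUSH 0  : 10 4 0
ROT     : 4 0 10
SWAP    : 4 10 0
PUSH 4  : 4 10 0 4
SWAP    : 4 10 4 0
POP     : 4 10 4
ADD     : 4 14
MOD     : 4
NEG     : -4
POP     : (empty)
PUSH -3 : -3
NEG     : 3
PUSH 2  : 3 2
ADD     : 5
PUSH 12 : 5 12
OVER    : 5 12 5
ROT     : 12 5 5
SUB     : 12 0
SWAP    : 0 12
NEG     : 0 -12

[0, -12]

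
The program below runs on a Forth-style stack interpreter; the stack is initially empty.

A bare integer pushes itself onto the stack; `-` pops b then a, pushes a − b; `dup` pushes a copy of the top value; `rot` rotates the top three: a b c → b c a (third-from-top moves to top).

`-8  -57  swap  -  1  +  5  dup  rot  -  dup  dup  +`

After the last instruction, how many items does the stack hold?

-8   → -8
-57  → -8 -57
swap → -57 -8
-    → -49
1    → -49 1
+    → -48
5    → -48 5
dup  → -48 5 5
rot  → 5 5 -48
-    → 5 53
dup  → 5 53 53
dup  → 5 53 53 53
+    → 5 53 106

3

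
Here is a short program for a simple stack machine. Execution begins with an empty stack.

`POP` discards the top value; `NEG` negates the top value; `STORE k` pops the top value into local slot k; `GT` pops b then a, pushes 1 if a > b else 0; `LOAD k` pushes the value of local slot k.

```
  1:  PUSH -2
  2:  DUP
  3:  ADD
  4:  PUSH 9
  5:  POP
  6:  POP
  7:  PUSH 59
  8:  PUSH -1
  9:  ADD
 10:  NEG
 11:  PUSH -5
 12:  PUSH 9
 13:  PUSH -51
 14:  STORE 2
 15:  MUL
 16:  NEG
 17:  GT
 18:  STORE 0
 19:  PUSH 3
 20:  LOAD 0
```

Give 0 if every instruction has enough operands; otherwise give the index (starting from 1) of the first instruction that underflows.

0

PUSH -2  -> [-2]
DUP      -> [-2, -2]
ADD      -> [-4]
PUSH 9   -> [-4, 9]
POP      -> [-4]
POP      -> []
PUSH 59  -> [59]
PUSH -1  -> [59, -1]
ADD      -> [58]
NEG      -> [-58]
PUSH -5  -> [-58, -5]
PUSH 9   -> [-58, -5, 9]
PUSH -51 -> [-58, -5, 9, -51]
STORE 2  -> [-58, -5, 9]
MUL      -> [-58, -45]
NEG      -> [-58, 45]
GT       -> [0]
STORE 0  -> []
PUSH 3   -> [3]
LOAD 0   -> [3, 0]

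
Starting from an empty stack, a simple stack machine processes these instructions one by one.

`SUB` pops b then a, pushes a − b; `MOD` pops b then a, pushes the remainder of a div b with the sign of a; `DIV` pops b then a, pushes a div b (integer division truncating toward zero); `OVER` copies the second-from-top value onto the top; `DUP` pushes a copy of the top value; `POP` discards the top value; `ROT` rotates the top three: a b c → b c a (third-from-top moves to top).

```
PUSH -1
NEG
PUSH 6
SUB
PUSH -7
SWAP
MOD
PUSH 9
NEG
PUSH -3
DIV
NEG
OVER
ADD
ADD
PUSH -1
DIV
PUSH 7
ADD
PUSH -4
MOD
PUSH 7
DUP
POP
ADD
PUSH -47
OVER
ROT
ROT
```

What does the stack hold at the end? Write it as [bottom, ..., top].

[9, 9, -47]

PUSH -1  → [-1]
NEG      → [1]
PUSH 6   → [1, 6]
SUB      → [-5]
PUSH -7  → [-5, -7]
SWAP     → [-7, -5]
MOD      → [-2]
PUSH 9   → [-2, 9]
NEG      → [-2, -9]
PUSH -3  → [-2, -9, -3]
DIV      → [-2, 3]
NEG      → [-2, -3]
OVER     → [-2, -3, -2]
ADD      → [-2, -5]
ADD      → [-7]
PUSH -1  → [-7, -1]
DIV      → [7]
PUSH 7   → [7, 7]
ADD      → [14]
PUSH -4  → [14, -4]
MOD      → [2]
PUSH 7   → [2, 7]
DUP      → [2, 7, 7]
POP      → [2, 7]
ADD      → [9]
PUSH -47 → [9, -47]
OVER     → [9, -47, 9]
ROT      → [-47, 9, 9]
ROT      → [9, 9, -47]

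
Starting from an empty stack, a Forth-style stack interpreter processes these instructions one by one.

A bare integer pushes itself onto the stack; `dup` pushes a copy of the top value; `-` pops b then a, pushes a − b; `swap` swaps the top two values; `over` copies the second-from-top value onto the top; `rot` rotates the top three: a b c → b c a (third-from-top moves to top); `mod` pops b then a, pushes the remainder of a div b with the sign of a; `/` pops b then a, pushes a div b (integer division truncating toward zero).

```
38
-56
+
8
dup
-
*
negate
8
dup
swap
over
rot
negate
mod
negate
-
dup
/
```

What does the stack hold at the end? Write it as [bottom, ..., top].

38     -> [38]
-56    -> [38, -56]
+      -> [-18]
8      -> [-18, 8]
dup    -> [-18, 8, 8]
-      -> [-18, 0]
*      -> [0]
negate -> [0]
8      -> [0, 8]
dup    -> [0, 8, 8]
swap   -> [0, 8, 8]
over   -> [0, 8, 8, 8]
rot    -> [0, 8, 8, 8]
negate -> [0, 8, 8, -8]
mod    -> [0, 8, 0]
negate -> [0, 8, 0]
-      -> [0, 8]
dup    -> [0, 8, 8]
/      -> [0, 1]

[0, 1]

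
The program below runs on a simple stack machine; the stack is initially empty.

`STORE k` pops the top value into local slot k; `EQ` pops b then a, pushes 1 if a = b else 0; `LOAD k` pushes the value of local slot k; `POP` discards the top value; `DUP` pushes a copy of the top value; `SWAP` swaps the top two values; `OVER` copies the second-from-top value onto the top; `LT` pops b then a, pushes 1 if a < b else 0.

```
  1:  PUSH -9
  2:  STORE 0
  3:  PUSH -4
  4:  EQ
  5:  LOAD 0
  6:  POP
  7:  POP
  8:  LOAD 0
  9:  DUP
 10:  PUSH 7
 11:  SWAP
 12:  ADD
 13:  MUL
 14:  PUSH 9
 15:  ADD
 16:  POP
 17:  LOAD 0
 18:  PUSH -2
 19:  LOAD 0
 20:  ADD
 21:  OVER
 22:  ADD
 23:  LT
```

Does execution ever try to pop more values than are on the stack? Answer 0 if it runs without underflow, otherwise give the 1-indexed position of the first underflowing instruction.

4

PUSH -9 : -9
STORE 0 : (empty)
PUSH -4 : -4
EQ  — needs 2 operands, stack has 1 → underflow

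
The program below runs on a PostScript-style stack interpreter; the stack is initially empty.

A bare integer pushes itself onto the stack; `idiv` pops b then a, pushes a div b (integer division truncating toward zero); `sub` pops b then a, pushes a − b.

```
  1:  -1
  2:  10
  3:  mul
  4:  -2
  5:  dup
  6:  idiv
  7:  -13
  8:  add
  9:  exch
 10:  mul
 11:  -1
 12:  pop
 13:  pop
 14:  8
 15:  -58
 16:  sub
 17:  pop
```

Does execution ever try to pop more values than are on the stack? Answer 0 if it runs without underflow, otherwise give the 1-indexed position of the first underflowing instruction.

0

-1   -> [-1]
10   -> [-1, 10]
mul  -> [-10]
-2   -> [-10, -2]
dup  -> [-10, -2, -2]
idiv -> [-10, 1]
-13  -> [-10, 1, -13]
add  -> [-10, -12]
exch -> [-12, -10]
mul  -> [120]
-1   -> [120, -1]
pop  -> [120]
pop  -> []
8    -> [8]
-58  -> [8, -58]
sub  -> [66]
pop  -> []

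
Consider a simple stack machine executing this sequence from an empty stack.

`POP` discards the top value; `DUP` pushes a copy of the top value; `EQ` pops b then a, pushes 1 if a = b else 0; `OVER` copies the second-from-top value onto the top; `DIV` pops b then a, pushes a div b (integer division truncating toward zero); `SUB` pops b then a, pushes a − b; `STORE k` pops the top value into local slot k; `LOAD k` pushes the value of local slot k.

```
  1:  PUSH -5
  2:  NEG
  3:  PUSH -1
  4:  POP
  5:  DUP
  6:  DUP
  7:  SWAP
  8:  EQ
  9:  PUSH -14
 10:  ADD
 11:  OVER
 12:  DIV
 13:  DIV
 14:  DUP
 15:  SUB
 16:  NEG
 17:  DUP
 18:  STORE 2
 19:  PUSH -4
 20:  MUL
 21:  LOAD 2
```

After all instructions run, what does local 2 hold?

0

PUSH -5   [-5]
NEG       [5]
PUSH -1   [5, -1]
POP       [5]
DUP       [5, 5]
DUP       [5, 5, 5]
SWAP      [5, 5, 5]
EQ        [5, 1]
PUSH -14  [5, 1, -14]
ADD       [5, -13]
OVER      [5, -13, 5]
DIV       [5, -2]
DIV       [-2]
DUP       [-2, -2]
SUB       [0]
NEG       [0]
DUP       [0, 0]
STORE 2   [0]
PUSH -4   [0, -4]
MUL       [0]
LOAD 2    [0, 0]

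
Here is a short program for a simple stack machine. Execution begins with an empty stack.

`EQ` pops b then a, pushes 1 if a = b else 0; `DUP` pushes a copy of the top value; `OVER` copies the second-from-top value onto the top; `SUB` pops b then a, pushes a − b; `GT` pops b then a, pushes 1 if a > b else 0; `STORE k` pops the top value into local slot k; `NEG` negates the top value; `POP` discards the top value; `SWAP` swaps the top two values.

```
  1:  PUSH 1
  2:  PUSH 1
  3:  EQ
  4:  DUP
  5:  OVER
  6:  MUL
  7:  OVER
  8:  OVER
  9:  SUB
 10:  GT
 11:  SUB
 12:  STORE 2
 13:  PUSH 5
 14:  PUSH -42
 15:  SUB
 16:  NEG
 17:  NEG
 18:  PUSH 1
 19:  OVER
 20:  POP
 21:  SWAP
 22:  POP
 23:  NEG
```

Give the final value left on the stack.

-1

PUSH 1   -> [1]
PUSH 1   -> [1, 1]
EQ       -> [1]
DUP      -> [1, 1]
OVER     -> [1, 1, 1]
MUL      -> [1, 1]
OVER     -> [1, 1, 1]
OVER     -> [1, 1, 1, 1]
SUB      -> [1, 1, 0]
GT       -> [1, 1]
SUB      -> [0]
STORE 2  -> []
PUSH 5   -> [5]
PUSH -42 -> [5, -42]
SUB      -> [47]
NEG      -> [-47]
NEG      -> [47]
PUSH 1   -> [47, 1]
OVER     -> [47, 1, 47]
POP      -> [47, 1]
SWAP     -> [1, 47]
POP      -> [1]
NEG      -> [-1]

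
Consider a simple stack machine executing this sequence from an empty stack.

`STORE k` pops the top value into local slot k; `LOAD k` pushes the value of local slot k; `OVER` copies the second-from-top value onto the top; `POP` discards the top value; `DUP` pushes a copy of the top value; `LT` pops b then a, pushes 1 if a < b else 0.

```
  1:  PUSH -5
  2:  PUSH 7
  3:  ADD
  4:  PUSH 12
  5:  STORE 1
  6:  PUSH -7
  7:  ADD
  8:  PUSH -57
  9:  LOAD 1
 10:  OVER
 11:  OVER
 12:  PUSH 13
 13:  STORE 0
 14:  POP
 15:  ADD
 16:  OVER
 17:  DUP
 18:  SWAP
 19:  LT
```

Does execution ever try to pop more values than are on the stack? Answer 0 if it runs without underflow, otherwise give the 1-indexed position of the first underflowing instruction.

0

PUSH -5   [-5]
PUSH 7    [-5, 7]
ADD       [2]
PUSH 12   [2, 12]
STORE 1   [2]
PUSH -7   [2, -7]
ADD       [-5]
PUSH -57  [-5, -57]
LOAD 1    [-5, -57, 12]
OVER      [-5, -57, 12, -57]
OVER      [-5, -57, 12, -57, 12]
PUSH 13   [-5, -57, 12, -57, 12, 13]
STORE 0   [-5, -57, 12, -57, 12]
POP       [-5, -57, 12, -57]
ADD       [-5, -57, -45]
OVER      [-5, -57, -45, -57]
DUP       [-5, -57, -45, -57, -57]
SWAP      [-5, -57, -45, -57, -57]
LT        [-5, -57, -45, 0]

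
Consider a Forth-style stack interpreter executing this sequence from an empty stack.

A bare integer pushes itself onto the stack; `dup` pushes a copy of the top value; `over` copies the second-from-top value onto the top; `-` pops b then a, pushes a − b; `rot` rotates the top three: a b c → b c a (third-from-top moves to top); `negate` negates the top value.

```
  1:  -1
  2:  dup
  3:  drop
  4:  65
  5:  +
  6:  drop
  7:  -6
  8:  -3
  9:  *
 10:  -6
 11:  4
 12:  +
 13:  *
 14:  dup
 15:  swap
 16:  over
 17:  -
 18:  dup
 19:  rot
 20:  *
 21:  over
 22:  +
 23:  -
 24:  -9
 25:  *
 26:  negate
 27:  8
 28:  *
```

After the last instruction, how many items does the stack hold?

-1      -1
dup     -1 -1
drop    -1
65      -1 65
+       64
drop    (empty)
-6      -6
-3      -6 -3
*       18
-6      18 -6
4       18 -6 4
+       18 -2
*       -36
dup     -36 -36
swap    -36 -36
over    -36 -36 -36
-       -36 0
dup     -36 0 0
rot     0 0 -36
*       0 0
over    0 0 0
+       0 0
-       0
-9      0 -9
*       0
negate  0
8       0 8
*       0

1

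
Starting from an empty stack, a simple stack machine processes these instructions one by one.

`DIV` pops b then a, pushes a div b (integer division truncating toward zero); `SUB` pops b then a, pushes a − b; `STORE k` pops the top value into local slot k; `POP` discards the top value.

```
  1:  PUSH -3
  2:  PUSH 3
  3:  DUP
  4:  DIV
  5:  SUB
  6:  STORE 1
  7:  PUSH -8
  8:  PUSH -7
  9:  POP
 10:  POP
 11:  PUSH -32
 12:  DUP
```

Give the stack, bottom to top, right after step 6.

PUSH -3 -> -3
PUSH 3  -> -3 3
DUP     -> -3 3 3
DIV     -> -3 1
SUB     -> -4
STORE 1 -> (empty)

[]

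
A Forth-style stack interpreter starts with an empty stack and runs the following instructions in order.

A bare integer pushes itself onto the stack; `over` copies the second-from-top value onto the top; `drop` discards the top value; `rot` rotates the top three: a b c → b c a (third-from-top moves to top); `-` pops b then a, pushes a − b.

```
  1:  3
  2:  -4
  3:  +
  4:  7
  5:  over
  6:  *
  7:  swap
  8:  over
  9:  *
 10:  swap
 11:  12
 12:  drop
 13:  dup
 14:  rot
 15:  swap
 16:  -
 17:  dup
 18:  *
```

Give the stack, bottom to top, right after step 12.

3    → [3]
-4   → [3, -4]
+    → [-1]
7    → [-1, 7]
over → [-1, 7, -1]
*    → [-1, -7]
swap → [-7, -1]
over → [-7, -1, -7]
*    → [-7, 7]
swap → [7, -7]
12   → [7, -7, 12]
drop → [7, -7]

[7, -7]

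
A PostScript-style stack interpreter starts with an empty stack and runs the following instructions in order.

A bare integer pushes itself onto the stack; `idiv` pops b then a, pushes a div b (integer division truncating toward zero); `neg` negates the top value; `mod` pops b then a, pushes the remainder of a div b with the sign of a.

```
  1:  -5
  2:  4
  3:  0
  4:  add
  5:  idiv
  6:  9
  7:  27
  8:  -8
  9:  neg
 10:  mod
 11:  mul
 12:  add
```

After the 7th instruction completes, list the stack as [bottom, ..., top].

[-1, 9, 27]

-5    [-5]
4     [-5, 4]
0     [-5, 4, 0]
add   [-5, 4]
idiv  [-1]
9     [-1, 9]
27    [-1, 9, 27]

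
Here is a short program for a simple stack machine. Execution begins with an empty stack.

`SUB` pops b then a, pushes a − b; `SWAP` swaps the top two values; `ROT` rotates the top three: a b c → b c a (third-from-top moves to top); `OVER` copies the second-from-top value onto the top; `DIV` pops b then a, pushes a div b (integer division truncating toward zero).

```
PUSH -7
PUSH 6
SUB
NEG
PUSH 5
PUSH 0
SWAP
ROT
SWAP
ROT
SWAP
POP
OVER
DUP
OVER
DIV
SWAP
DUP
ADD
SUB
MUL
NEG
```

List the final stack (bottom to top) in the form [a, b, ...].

[13, 0]

PUSH -7 -> [-7]
PUSH 6  -> [-7, 6]
SUB     -> [-13]
NEG     -> [13]
PUSH 5  -> [13, 5]
PUSH 0  -> [13, 5, 0]
SWAP    -> [13, 0, 5]
ROT     -> [0, 5, 13]
SWAP    -> [0, 13, 5]
ROT     -> [13, 5, 0]
SWAP    -> [13, 0, 5]
POP     -> [13, 0]
OVER    -> [13, 0, 13]
DUP     -> [13, 0, 13, 13]
OVER    -> [13, 0, 13, 13, 13]
DIV     -> [13, 0, 13, 1]
SWAP    -> [13, 0, 1, 13]
DUP     -> [13, 0, 1, 13, 13]
ADD     -> [13, 0, 1, 26]
SUB     -> [13, 0, -25]
MUL     -> [13, 0]
NEG     -> [13, 0]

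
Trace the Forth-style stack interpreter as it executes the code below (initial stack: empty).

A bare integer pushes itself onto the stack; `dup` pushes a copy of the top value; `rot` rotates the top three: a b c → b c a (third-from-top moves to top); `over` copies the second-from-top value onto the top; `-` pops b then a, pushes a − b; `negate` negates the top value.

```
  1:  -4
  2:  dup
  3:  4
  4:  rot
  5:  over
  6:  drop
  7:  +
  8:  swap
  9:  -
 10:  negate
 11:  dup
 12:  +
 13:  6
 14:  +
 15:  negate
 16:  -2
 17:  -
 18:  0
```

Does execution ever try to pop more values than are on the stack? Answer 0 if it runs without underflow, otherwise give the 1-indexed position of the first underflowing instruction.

0

-4     -> [-4]
dup    -> [-4, -4]
4      -> [-4, -4, 4]
rot    -> [-4, 4, -4]
over   -> [-4, 4, -4, 4]
drop   -> [-4, 4, -4]
+      -> [-4, 0]
swap   -> [0, -4]
-      -> [4]
negate -> [-4]
dup    -> [-4, -4]
+      -> [-8]
6      -> [-8, 6]
+      -> [-2]
negate -> [2]
-2     -> [2, -2]
-      -> [4]
0      -> [4, 0]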